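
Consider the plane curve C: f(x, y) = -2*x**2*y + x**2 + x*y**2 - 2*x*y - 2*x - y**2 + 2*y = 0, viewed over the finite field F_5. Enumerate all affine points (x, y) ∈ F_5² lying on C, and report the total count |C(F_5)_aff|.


Affine F_5-points: {(0, 0), (0, 2), (1, 2), (2, 0), (3, 3)}; count = 5.

For each of the 25 pairs (x, y) ∈ F_5², evaluate f(x, y) mod 5. Record the zeros.
  x = 0: [0↦0, 1↦1, 2↦0, 3↦2, 4↦2]  zeros at y ∈ {0, 2}
  x = 1: [0↦4, 1↦2, 2↦0, 3↦3, 4↦1]  zeros at y ∈ {2}
  x = 2: [0↦0, 1↦1, 2↦4, 3↦4, 4↦1]  zeros at y ∈ {0}
  x = 3: [0↦3, 1↦3, 2↦2, 3↦0, 4↦2]  zeros at y ∈ {3}
  x = 4: [0↦3, 1↦3, 2↦4, 3↦1, 4↦4]  zeros at y ∈ ∅
Collecting zeros: affine points = {(0, 0), (0, 2), (1, 2), (2, 0), (3, 3)}.
Total count |C(F_5)_aff| = 5.


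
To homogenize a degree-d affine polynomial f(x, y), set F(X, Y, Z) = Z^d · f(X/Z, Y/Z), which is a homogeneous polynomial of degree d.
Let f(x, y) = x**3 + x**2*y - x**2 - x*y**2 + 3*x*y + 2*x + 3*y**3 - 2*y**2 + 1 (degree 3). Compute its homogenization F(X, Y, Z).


F(X, Y, Z) = X**3 + X**2*Y - X**2*Z - X*Y**2 + 3*X*Y*Z + 2*X*Z**2 + 3*Y**3 - 2*Y**2*Z + Z**3

deg(f) = 3.
Substitute x = X/Z, y = Y/Z into f, then multiply by Z^3.
  monomial 1·x^3·y^0 ↦ 1·X^3·Y^0·Z^0.
  monomial 1·x^2·y^1 ↦ 1·X^2·Y^1·Z^0.
  monomial -1·x^2·y^0 ↦ -1·X^2·Y^0·Z^1.
  monomial -1·x^1·y^2 ↦ -1·X^1·Y^2·Z^0.
  monomial 3·x^1·y^1 ↦ 3·X^1·Y^1·Z^1.
  monomial 2·x^1·y^0 ↦ 2·X^1·Y^0·Z^2.
  monomial 3·x^0·y^3 ↦ 3·X^0·Y^3·Z^0.
  monomial -2·x^0·y^2 ↦ -2·X^0·Y^2·Z^1.
  monomial 1·x^0·y^0 ↦ 1·X^0·Y^0·Z^3.
Collecting: F(X, Y, Z) = X**3 + X**2*Y - X**2*Z - X*Y**2 + 3*X*Y*Z + 2*X*Z**2 + 3*Y**3 - 2*Y**2*Z + Z**3.


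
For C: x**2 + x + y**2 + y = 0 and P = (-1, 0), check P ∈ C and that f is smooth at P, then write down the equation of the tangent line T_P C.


Tangent line at P: -x + y - 1 = 0.

Step 1: f(-1, 0) = 0, so P lies on C.
Step 2: partial derivatives
  f_x(x, y) = 2*x + 1, f_y(x, y) = 2*y + 1.
  f_x(P) = -1, f_y(P) = 1 (gradient nonzero, so P is smooth).
Step 3: tangent line at P: -1·(x − -1) + 1·(y − 0) = 0.
Expanding: -x + y - 1 = 0.


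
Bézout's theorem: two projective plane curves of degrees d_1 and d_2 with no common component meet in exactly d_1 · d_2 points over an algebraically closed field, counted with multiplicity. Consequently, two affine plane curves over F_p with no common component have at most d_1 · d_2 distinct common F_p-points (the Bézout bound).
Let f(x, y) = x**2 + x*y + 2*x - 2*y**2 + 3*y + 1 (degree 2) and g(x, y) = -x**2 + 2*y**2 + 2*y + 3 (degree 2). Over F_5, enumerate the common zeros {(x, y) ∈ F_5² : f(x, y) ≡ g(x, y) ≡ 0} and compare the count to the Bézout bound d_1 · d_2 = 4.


Common zeros: ∅; count = 0; Bézout bound = 4.

deg(f) = 2, deg(g) = 2, so Bézout bound = 4.
Scan x ∈ F_5. For each x, list the y ∈ F_5 with f(x, y) ≡ 0 and those with g(x, y) ≡ 0 (mod 5); the common zeros in that column are the intersection.
  x = 0: f ≡ 0 at y ∈ ∅; g ≡ 0 at y ∈ {2}; common: ∅.
  x = 1: f ≡ 0 at y ∈ ∅; g ≡ 0 at y ∈ ∅; common: ∅.
  x = 2: f ≡ 0 at y ∈ ∅; g ≡ 0 at y ∈ ∅; common: ∅.
  x = 3: f ≡ 0 at y ∈ {1, 2}; g ≡ 0 at y ∈ ∅; common: ∅.
  x = 4: f ≡ 0 at y ∈ {0, 1}; g ≡ 0 at y ∈ ∅; common: ∅.
Collecting: common zeros = ∅, so the count is 0.
Comparison with the Bézout bound: 0 ≤ 4 = deg(f)·deg(g), as expected for curves with no common component (the affine F_5-count falls short of the bound because intersections may lie at infinity, over extension fields, or carry multiplicity).


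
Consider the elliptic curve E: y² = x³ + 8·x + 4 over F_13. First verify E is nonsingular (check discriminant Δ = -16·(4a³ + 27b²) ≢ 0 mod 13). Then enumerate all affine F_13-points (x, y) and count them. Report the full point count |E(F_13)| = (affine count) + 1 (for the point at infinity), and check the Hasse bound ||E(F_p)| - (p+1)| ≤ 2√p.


Affine points = {(0, 2), (0, 11), (1, 0), (3, 4), (3, 9), (4, 3), (4, 10), (5, 0), (7, 0), (9, 5), (9, 8)}; affine count = 11; |E(F_13)| = 12.

Discriminant check: Δ ∝ 4a³ + 27b² = 4·8³ + 27·4² = 4·512 + 27·16 ≡ 10 (mod 13). Nonzero ⇒ E is nonsingular.
For each x ∈ F_13, compute rhs = x³ + 8·x + 4 mod 13, then count y ∈ F_13 with y² ≡ rhs.
  x = 0: rhs = 4, matching y values: 2, 11 (2 points).
  x = 1: rhs = 0, matching y values: 0 (1 points).
  x = 2: rhs = 2, matching y values: none (0 points).
  x = 3: rhs = 3, matching y values: 4, 9 (2 points).
  x = 4: rhs = 9, matching y values: 3, 10 (2 points).
  x = 5: rhs = 0, matching y values: 0 (1 points).
  x = 6: rhs = 8, matching y values: none (0 points).
  x = 7: rhs = 0, matching y values: 0 (1 points).
  x = 8: rhs = 8, matching y values: none (0 points).
  x = 9: rhs = 12, matching y values: 5, 8 (2 points).
  x = 10: rhs = 5, matching y values: none (0 points).
  x = 11: rhs = 6, matching y values: none (0 points).
  x = 12: rhs = 8, matching y values: none (0 points).
Total affine count: 11.
Full point count |E(F_13)| = 11 + 1 = 12.
Hasse bound: |12 − (13+1)| = |-2| = 2 ≤ 2√13 ≈ 7.2111 ✓.


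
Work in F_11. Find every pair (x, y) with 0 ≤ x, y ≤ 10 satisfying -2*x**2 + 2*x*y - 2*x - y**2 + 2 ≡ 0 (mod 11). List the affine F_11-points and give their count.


Affine F_11-points: {(2, 6), (2, 9), (3, 0), (3, 6), (4, 4), (5, 5), (6, 3), (6, 9), (7, 0), (7, 3), (10, 4), (10, 5)}; count = 12.

For each of the 121 pairs (x, y) ∈ F_11², evaluate f(x, y) mod 11. Record the zeros.
  x = 0: [0↦2, 1↦1, 2↦9, 3↦4, 4↦8, 5↦10, 6↦10, 7↦8, 8↦4, 9↦9, 10↦1]  zeros at y ∈ ∅
  x = 1: [0↦9, 1↦10, 2↦9, 3↦6, 4↦1, 5↦5, 6↦7, 7↦7, 8↦5, 9↦1, 10↦6]  zeros at y ∈ ∅
  x = 2: [0↦1, 1↦4, 2↦5, 3↦4, 4↦1, 5↦7, 6↦0, 7↦2, 8↦2, 9↦0, 10↦7]  zeros at y ∈ {6, 9}
  x = 3: [0↦0, 1↦5, 2↦8, 3↦9, 4↦8, 5↦5, 6↦0, 7↦4, 8↦6, 9↦6, 10↦4]  zeros at y ∈ {0, 6}
  x = 4: [0↦6, 1↦2, 2↦7, 3↦10, 4↦0, 5↦10, 6↦7, 7↦2, 8↦6, 9↦8, 10↦8]  zeros at y ∈ {4}
  x = 5: [0↦8, 1↦6, 2↦2, 3↦7, 4↦10, 5↦0, 6↦10, 7↦7, 8↦2, 9↦6, 10↦8]  zeros at y ∈ {5}
  x = 6: [0↦6, 1↦6, 2↦4, 3↦0, 4↦5, 5↦8, 6↦9, 7↦8, 8↦5, 9↦0, 10↦4]  zeros at y ∈ {3, 9}
  x = 7: [0↦0, 1↦2, 2↦2, 3↦0, 4↦7, 5↦1, 6↦4, 7↦5, 8↦4, 9↦1, 10↦7]  zeros at y ∈ {0, 3}
  x = 8: [0↦1, 1↦5, 2↦7, 3↦7, 4↦5, 5↦1, 6↦6, 7↦9, 8↦10, 9↦9, 10↦6]  zeros at y ∈ ∅
  x = 9: [0↦9, 1↦4, 2↦8, 3↦10, 4↦10, 5↦8, 6↦4, 7↦9, 8↦1, 9↦2, 10↦1]  zeros at y ∈ ∅
  x = 10: [0↦2, 1↦10, 2↦5, 3↦9, 4↦0, 5↦0, 6↦9, 7↦5, 8↦10, 9↦2, 10↦3]  zeros at y ∈ {4, 5}
Collecting zeros: affine points = {(2, 6), (2, 9), (3, 0), (3, 6), (4, 4), (5, 5), (6, 3), (6, 9), (7, 0), (7, 3), (10, 4), (10, 5)}.
Total count |C(F_11)_aff| = 12.


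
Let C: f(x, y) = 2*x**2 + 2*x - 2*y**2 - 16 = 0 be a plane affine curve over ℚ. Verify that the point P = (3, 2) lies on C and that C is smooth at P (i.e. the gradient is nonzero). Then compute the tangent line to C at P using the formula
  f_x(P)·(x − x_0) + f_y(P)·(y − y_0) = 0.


Tangent line at P: 14*x - 8*y - 26 = 0.

Step 1: f(3, 2) = 0, so P lies on C.
Step 2: partial derivatives
  f_x(x, y) = 4*x + 2, f_y(x, y) = -4*y.
  f_x(P) = 14, f_y(P) = -8 (gradient nonzero, so P is smooth).
Step 3: tangent line at P: 14·(x − 3) + -8·(y − 2) = 0.
Expanding: 14*x - 8*y - 26 = 0.


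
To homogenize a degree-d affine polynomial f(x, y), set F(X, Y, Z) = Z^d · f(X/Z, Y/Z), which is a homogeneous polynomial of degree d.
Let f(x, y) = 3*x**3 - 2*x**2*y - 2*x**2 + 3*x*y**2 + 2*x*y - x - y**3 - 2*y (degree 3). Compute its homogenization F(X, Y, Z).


F(X, Y, Z) = 3*X**3 - 2*X**2*Y - 2*X**2*Z + 3*X*Y**2 + 2*X*Y*Z - X*Z**2 - Y**3 - 2*Y*Z**2

deg(f) = 3.
Substitute x = X/Z, y = Y/Z into f, then multiply by Z^3.
  monomial 3·x^3·y^0 ↦ 3·X^3·Y^0·Z^0.
  monomial -2·x^2·y^1 ↦ -2·X^2·Y^1·Z^0.
  monomial -2·x^2·y^0 ↦ -2·X^2·Y^0·Z^1.
  monomial 3·x^1·y^2 ↦ 3·X^1·Y^2·Z^0.
  monomial 2·x^1·y^1 ↦ 2·X^1·Y^1·Z^1.
  monomial -1·x^1·y^0 ↦ -1·X^1·Y^0·Z^2.
  monomial -1·x^0·y^3 ↦ -1·X^0·Y^3·Z^0.
  monomial -2·x^0·y^1 ↦ -2·X^0·Y^1·Z^2.
Collecting: F(X, Y, Z) = 3*X**3 - 2*X**2*Y - 2*X**2*Z + 3*X*Y**2 + 2*X*Y*Z - X*Z**2 - Y**3 - 2*Y*Z**2.


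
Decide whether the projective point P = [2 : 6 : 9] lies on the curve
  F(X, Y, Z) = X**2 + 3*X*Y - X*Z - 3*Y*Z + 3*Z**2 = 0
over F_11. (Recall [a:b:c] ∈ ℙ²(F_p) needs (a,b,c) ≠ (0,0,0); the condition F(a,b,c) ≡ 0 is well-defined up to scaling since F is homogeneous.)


F(2,6,9) ≡ 4 (mod 11); P is NOT on the curve.

Evaluate F(2, 6, 9) term-by-term (mod 11).
  X**2 ↦ 1·4·1·1 = 4
  3*X*Y ↦ 3·2·6·1 = 36
  -X*Z ↦ -1·2·1·9 = -18
  -3*Y*Z ↦ -3·1·6·9 = -162
  3*Z**2 ↦ 3·1·1·81 = 243
Sum: F(2, 6, 9) = (4) + (36) + (-18) + (-162) + (243) = 103.
Reducing mod 11: 103 ≡ 4 (mod 11).
Since F(a, b, c) ≡ 4 ≠ 0 (mod 11), P does NOT lie on the curve.


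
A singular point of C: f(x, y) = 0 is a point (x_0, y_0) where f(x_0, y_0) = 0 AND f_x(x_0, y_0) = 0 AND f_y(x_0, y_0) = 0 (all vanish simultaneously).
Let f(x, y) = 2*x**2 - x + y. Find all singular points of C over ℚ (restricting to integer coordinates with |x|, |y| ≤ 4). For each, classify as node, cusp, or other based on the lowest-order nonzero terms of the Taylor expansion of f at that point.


No singular points in the scanned grid; C is smooth there.

Compute partial derivatives:
  f_x = 4*x - 1.
  f_y = 1.
f_y = 1 is a nonzero constant, so f_y never vanishes: no point (x, y) can satisfy f = f_x = f_y = 0. In particular no (x, y) ∈ {−4, ..., 4}² is singular; the curve is smooth.


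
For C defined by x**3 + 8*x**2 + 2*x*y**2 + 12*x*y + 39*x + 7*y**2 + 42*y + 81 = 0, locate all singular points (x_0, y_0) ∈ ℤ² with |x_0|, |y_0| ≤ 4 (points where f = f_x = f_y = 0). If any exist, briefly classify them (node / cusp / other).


Singular points: {(-3, -3)}; classification: node.

Compute partial derivatives:
  f_x = 3*x**2 + 16*x + 2*y**2 + 12*y + 39.
  f_y = 4*x*y + 12*x + 14*y + 42.
Scan x_0 ∈ {−4, ..., 4}. For each x_0, f_y(x_0, y) is a polynomial in y; find its integer roots y ∈ {−4, ..., 4}, then test f_x and f at those candidates.
  x = -4: f_y(-4, y) = -2*y - 6; vanishes at y ∈ {-3}. (-4, -3): f_x = 5 ≠ 0.
  x = -3: f_y(-3, y) = 2*y + 6; vanishes at y ∈ {-3}. (-3, -3): f_x = 0, f = 0 — SINGULAR.
  x = -2: f_y(-2, y) = 6*y + 18; vanishes at y ∈ {-3}. (-2, -3): f_x = 1 ≠ 0.
  x = -1: f_y(-1, y) = 10*y + 30; vanishes at y ∈ {-3}. (-1, -3): f_x = 8 ≠ 0.
  x = 0: f_y(0, y) = 14*y + 42; vanishes at y ∈ {-3}. (0, -3): f_x = 21 ≠ 0.
  x = 1: f_y(1, y) = 18*y + 54; vanishes at y ∈ {-3}. (1, -3): f_x = 40 ≠ 0.
  x = 2: f_y(2, y) = 22*y + 66; vanishes at y ∈ {-3}. (2, -3): f_x = 65 ≠ 0.
  x = 3: f_y(3, y) = 26*y + 78; vanishes at y ∈ {-3}. (3, -3): f_x = 96 ≠ 0.
  x = 4: f_y(4, y) = 30*y + 90; vanishes at y ∈ {-3}. (4, -3): f_x = 133 ≠ 0.
Only singular point on the grid: (-3, -3).
Classify: substitute x = -3 + u, y = -3 + v and expand: f = u**3 - u**2 + 2*u*v**2 + v**2.
No constant or linear terms (consistent with a singular point). Quadratic part: -u**2 + v**2. Cubic part: u**3 + 2*u*v**2.
The quadratic part v**2 - u**2 = (v − u)(v + u) splits into two distinct linear factors, so there are two distinct tangent lines y − -3 = ±(x − -3) — this is a node (ordinary double point).
Classification: node.


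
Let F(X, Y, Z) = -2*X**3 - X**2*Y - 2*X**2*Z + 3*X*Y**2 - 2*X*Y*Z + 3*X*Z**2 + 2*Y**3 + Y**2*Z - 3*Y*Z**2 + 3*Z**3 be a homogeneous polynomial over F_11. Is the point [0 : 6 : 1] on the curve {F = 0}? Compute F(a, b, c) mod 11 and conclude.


F(0,6,1) ≡ 2 (mod 11); P is NOT on the curve.

Evaluate F(0, 6, 1) term-by-term (mod 11).
  -2*X**3 ↦ -2·0·1·1 = 0
  -X**2*Y ↦ -1·0·6·1 = 0
  -2*X**2*Z ↦ -2·0·1·1 = 0
  3*X*Y**2 ↦ 3·0·36·1 = 0
  -2*X*Y*Z ↦ -2·0·6·1 = 0
  3*X*Z**2 ↦ 3·0·1·1 = 0
  2*Y**3 ↦ 2·1·216·1 = 432
  Y**2*Z ↦ 1·1·36·1 = 36
  -3*Y*Z**2 ↦ -3·1·6·1 = -18
  3*Z**3 ↦ 3·1·1·1 = 3
Sum: F(0, 6, 1) = (0) + (0) + (0) + (0) + (0) + (0) + (432) + (36) + (-18) + (3) = 453.
Reducing mod 11: 453 ≡ 2 (mod 11).
Since F(a, b, c) ≡ 2 ≠ 0 (mod 11), P does NOT lie on the curve.


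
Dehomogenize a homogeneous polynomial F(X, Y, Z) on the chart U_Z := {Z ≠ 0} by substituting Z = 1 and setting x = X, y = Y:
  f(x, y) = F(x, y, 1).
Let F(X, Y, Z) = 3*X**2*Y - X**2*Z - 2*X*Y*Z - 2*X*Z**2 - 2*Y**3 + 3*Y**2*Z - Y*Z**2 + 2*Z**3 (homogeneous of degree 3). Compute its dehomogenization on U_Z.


f(x, y) = 3*x**2*y - x**2 - 2*x*y - 2*x - 2*y**3 + 3*y**2 - y + 2

On U_Z we set Z = 1. Each monomial c·X^i·Y^j·Z^k in F becomes c·x^i·y^j·1^k = c·x^i·y^j.
Substituting Z = 1: F(X, Y, 1) = 3*x**2*y - x**2 - 2*x*y - 2*x - 2*y**3 + 3*y**2 - y + 2.
Note: deg(f) ≤ deg(F) = 3; strict inequality happens when F is divisible by Z (lost terms).


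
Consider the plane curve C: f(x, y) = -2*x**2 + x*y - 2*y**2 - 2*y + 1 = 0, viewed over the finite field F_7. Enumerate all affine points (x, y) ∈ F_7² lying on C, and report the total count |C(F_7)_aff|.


Affine F_7-points: {(1, 5), (2, 0), (4, 2), (4, 6), (5, 0), (5, 5), (6, 3), (6, 6)}; count = 8.

For each of the 49 pairs (x, y) ∈ F_7², evaluate f(x, y) mod 7. Record the zeros.
  x = 0: [0↦1, 1↦4, 2↦3, 3↦5, 4↦3, 5↦4, 6↦1]  zeros at y ∈ ∅
  x = 1: [0↦6, 1↦3, 2↦3, 3↦6, 4↦5, 5↦0, 6↦5]  zeros at y ∈ {5}
  x = 2: [0↦0, 1↦5, 2↦6, 3↦3, 4↦3, 5↦6, 6↦5]  zeros at y ∈ {0}
  x = 3: [0↦4, 1↦3, 2↦5, 3↦3, 4↦4, 5↦1, 6↦1]  zeros at y ∈ ∅
  x = 4: [0↦4, 1↦4, 2↦0, 3↦6, 4↦1, 5↦6, 6↦0]  zeros at y ∈ {2, 6}
  x = 5: [0↦0, 1↦1, 2↦5, 3↦5, 4↦1, 5↦0, 6↦2]  zeros at y ∈ {0, 5}
  x = 6: [0↦6, 1↦1, 2↦6, 3↦0, 4↦4, 5↦4, 6↦0]  zeros at y ∈ {3, 6}
Collecting zeros: affine points = {(1, 5), (2, 0), (4, 2), (4, 6), (5, 0), (5, 5), (6, 3), (6, 6)}.
Total count |C(F_7)_aff| = 8.


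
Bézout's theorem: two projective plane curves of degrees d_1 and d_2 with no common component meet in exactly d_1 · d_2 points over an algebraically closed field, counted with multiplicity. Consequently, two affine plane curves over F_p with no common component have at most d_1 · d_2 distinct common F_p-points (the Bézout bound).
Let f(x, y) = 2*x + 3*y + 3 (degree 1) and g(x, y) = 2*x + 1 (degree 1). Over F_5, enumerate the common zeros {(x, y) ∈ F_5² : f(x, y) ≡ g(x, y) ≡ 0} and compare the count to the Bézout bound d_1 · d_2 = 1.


Common zeros: {(2, 1)}; count = 1; Bézout bound = 1.

deg(f) = 1, deg(g) = 1, so Bézout bound = 1.
Scan x ∈ F_5. For each x, list the y ∈ F_5 with f(x, y) ≡ 0 and those with g(x, y) ≡ 0 (mod 5); the common zeros in that column are the intersection.
  x = 0: f ≡ 0 at y ∈ {4}; g ≡ 0 at y ∈ ∅; common: ∅.
  x = 1: f ≡ 0 at y ∈ {0}; g ≡ 0 at y ∈ ∅; common: ∅.
  x = 2: f ≡ 0 at y ∈ {1}; g ≡ 0 at y ∈ {0, 1, 2, 3, 4}; common: {1}.
  x = 3: f ≡ 0 at y ∈ {2}; g ≡ 0 at y ∈ ∅; common: ∅.
  x = 4: f ≡ 0 at y ∈ {3}; g ≡ 0 at y ∈ ∅; common: ∅.
Collecting: common zeros = {(2, 1)}, so the count is 1.
Comparison with the Bézout bound: 1 ≤ 1 = deg(f)·deg(g), as expected for curves with no common component (the bound is attained).


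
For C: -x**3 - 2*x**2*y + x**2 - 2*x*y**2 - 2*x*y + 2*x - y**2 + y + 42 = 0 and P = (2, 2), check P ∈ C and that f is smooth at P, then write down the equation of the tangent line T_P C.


Tangent line at P: -34*x - 31*y + 130 = 0.

Step 1: f(2, 2) = 0, so P lies on C.
Step 2: partial derivatives
  f_x(x, y) = -3*x**2 - 4*x*y + 2*x - 2*y**2 - 2*y + 2, f_y(x, y) = -2*x**2 - 4*x*y - 2*x - 2*y + 1.
  f_x(P) = -34, f_y(P) = -31 (gradient nonzero, so P is smooth).
Step 3: tangent line at P: -34·(x − 2) + -31·(y − 2) = 0.
Expanding: -34*x - 31*y + 130 = 0.


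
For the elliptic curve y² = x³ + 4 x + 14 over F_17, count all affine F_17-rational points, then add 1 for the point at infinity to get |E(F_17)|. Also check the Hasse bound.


Affine points = {(1, 6), (1, 11), (2, 8), (2, 9), (3, 6), (3, 11), (4, 3), (4, 14), (6, 4), (6, 13), (10, 0), (13, 6), (13, 11), (14, 3), (14, 14), (15, 7), (15, 10), (16, 3), (16, 14)}; affine count = 19; |E(F_17)| = 20.

Discriminant check: Δ ∝ 4a³ + 27b² = 4·4³ + 27·14² = 4·64 + 27·196 ≡ 6 (mod 17). Nonzero ⇒ E is nonsingular.
For each x ∈ F_17, compute rhs = x³ + 4·x + 14 mod 17, then count y ∈ F_17 with y² ≡ rhs.
  x = 0: rhs = 14, matching y values: none (0 points).
  x = 1: rhs = 2, matching y values: 6, 11 (2 points).
  x = 2: rhs = 13, matching y values: 8, 9 (2 points).
  x = 3: rhs = 2, matching y values: 6, 11 (2 points).
  x = 4: rhs = 9, matching y values: 3, 14 (2 points).
  x = 5: rhs = 6, matching y values: none (0 points).
  x = 6: rhs = 16, matching y values: 4, 13 (2 points).
  x = 7: rhs = 11, matching y values: none (0 points).
  x = 8: rhs = 14, matching y values: none (0 points).
  x = 9: rhs = 14, matching y values: none (0 points).
  x = 10: rhs = 0, matching y values: 0 (1 points).
  x = 11: rhs = 12, matching y values: none (0 points).
  x = 12: rhs = 5, matching y values: none (0 points).
  x = 13: rhs = 2, matching y values: 6, 11 (2 points).
  x = 14: rhs = 9, matching y values: 3, 14 (2 points).
  x = 15: rhs = 15, matching y values: 7, 10 (2 points).
  x = 16: rhs = 9, matching y values: 3, 14 (2 points).
Total affine count: 19.
Full point count |E(F_17)| = 19 + 1 = 20.
Hasse bound: |20 − (17+1)| = |2| = 2 ≤ 2√17 ≈ 8.2462 ✓.


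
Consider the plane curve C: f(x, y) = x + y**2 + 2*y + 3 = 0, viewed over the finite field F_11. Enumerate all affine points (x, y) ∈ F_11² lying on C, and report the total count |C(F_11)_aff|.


Affine F_11-points: {(0, 2), (0, 7), (4, 3), (4, 6), (5, 1), (5, 8), (6, 4), (6, 5), (8, 0), (8, 9), (9, 10)}; count = 11.

For each of the 121 pairs (x, y) ∈ F_11², evaluate f(x, y) mod 11. Record the zeros.
  x = 0: [0↦3, 1↦6, 2↦0, 3↦7, 4↦5, 5↦5, 6↦7, 7↦0, 8↦6, 9↦3, 10↦2]  zeros at y ∈ {2, 7}
  x = 1: [0↦4, 1↦7, 2↦1, 3↦8, 4↦6, 5↦6, 6↦8, 7↦1, 8↦7, 9↦4, 10↦3]  zeros at y ∈ ∅
  x = 2: [0↦5, 1↦8, 2↦2, 3↦9, 4↦7, 5↦7, 6↦9, 7↦2, 8↦8, 9↦5, 10↦4]  zeros at y ∈ ∅
  x = 3: [0↦6, 1↦9, 2↦3, 3↦10, 4↦8, 5↦8, 6↦10, 7↦3, 8↦9, 9↦6, 10↦5]  zeros at y ∈ ∅
  x = 4: [0↦7, 1↦10, 2↦4, 3↦0, 4↦9, 5↦9, 6↦0, 7↦4, 8↦10, 9↦7, 10↦6]  zeros at y ∈ {3, 6}
  x = 5: [0↦8, 1↦0, 2↦5, 3↦1, 4↦10, 5↦10, 6↦1, 7↦5, 8↦0, 9↦8, 10↦7]  zeros at y ∈ {1, 8}
  x = 6: [0↦9, 1↦1, 2↦6, 3↦2, 4↦0, 5↦0, 6↦2, 7↦6, 8↦1, 9↦9, 10↦8]  zeros at y ∈ {4, 5}
  x = 7: [0↦10, 1↦2, 2↦7, 3↦3, 4↦1, 5↦1, 6↦3, 7↦7, 8↦2, 9↦10, 10↦9]  zeros at y ∈ ∅
  x = 8: [0↦0, 1↦3, 2↦8, 3↦4, 4↦2, 5↦2, 6↦4, 7↦8, 8↦3, 9↦0, 10↦10]  zeros at y ∈ {0, 9}
  x = 9: [0↦1, 1↦4, 2↦9, 3↦5, 4↦3, 5↦3, 6↦5, 7↦9, 8↦4, 9↦1, 10↦0]  zeros at y ∈ {10}
  x = 10: [0↦2, 1↦5, 2↦10, 3↦6, 4↦4, 5↦4, 6↦6, 7↦10, 8↦5, 9↦2, 10↦1]  zeros at y ∈ ∅
Collecting zeros: affine points = {(0, 2), (0, 7), (4, 3), (4, 6), (5, 1), (5, 8), (6, 4), (6, 5), (8, 0), (8, 9), (9, 10)}.
Total count |C(F_11)_aff| = 11.


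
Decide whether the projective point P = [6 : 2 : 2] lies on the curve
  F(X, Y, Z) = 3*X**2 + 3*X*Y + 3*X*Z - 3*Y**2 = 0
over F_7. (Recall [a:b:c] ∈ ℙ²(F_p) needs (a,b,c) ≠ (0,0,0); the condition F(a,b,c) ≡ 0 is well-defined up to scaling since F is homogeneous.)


F(6,2,2) ≡ 0 (mod 7); P is on the curve.

Evaluate F(6, 2, 2) term-by-term (mod 7).
  3*X**2 ↦ 3·36·1·1 = 108
  3*X*Y ↦ 3·6·2·1 = 36
  3*X*Z ↦ 3·6·1·2 = 36
  -3*Y**2 ↦ -3·1·4·1 = -12
Sum: F(6, 2, 2) = (108) + (36) + (36) + (-12) = 168.
Reducing mod 7: 168 ≡ 0 (mod 7).
Since F(a, b, c) ≡ 0 (mod 7), P lies on the curve.


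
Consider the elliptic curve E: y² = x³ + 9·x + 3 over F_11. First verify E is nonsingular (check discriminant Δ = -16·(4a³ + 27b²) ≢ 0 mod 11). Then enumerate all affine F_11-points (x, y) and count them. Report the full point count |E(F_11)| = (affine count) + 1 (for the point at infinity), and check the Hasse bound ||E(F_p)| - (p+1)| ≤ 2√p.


Affine points = {(0, 5), (0, 6), (4, 2), (4, 9), (6, 3), (6, 8), (8, 2), (8, 9), (10, 2), (10, 9)}; affine count = 10; |E(F_11)| = 11.

Discriminant check: Δ ∝ 4a³ + 27b² = 4·9³ + 27·3² = 4·729 + 27·9 ≡ 2 (mod 11). Nonzero ⇒ E is nonsingular.
For each x ∈ F_11, compute rhs = x³ + 9·x + 3 mod 11, then count y ∈ F_11 with y² ≡ rhs.
  x = 0: rhs = 3, matching y values: 5, 6 (2 points).
  x = 1: rhs = 2, matching y values: none (0 points).
  x = 2: rhs = 7, matching y values: none (0 points).
  x = 3: rhs = 2, matching y values: none (0 points).
  x = 4: rhs = 4, matching y values: 2, 9 (2 points).
  x = 5: rhs = 8, matching y values: none (0 points).
  x = 6: rhs = 9, matching y values: 3, 8 (2 points).
  x = 7: rhs = 2, matching y values: none (0 points).
  x = 8: rhs = 4, matching y values: 2, 9 (2 points).
  x = 9: rhs = 10, matching y values: none (0 points).
  x = 10: rhs = 4, matching y values: 2, 9 (2 points).
Total affine count: 10.
Full point count |E(F_11)| = 10 + 1 = 11.
Hasse bound: |11 − (11+1)| = |-1| = 1 ≤ 2√11 ≈ 6.6332 ✓.


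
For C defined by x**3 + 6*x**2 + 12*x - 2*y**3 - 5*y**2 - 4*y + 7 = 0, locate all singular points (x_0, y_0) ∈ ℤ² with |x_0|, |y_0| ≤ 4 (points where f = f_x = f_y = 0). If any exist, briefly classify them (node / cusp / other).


Singular points: {(-2, -1)}; classification: cusp.

Compute partial derivatives:
  f_x = 3*x**2 + 12*x + 12.
  f_y = -6*y**2 - 10*y - 4.
Scan x_0 ∈ {−4, ..., 4}. For each x_0, f_y(x_0, y) is a polynomial in y; find its integer roots y ∈ {−4, ..., 4}, then test f_x and f at those candidates.
  x = -4: f_y(-4, y) = -6*y**2 - 10*y - 4; vanishes at y ∈ {-1}. (-4, -1): f_x = 12 ≠ 0.
  x = -3: f_y(-3, y) = -6*y**2 - 10*y - 4; vanishes at y ∈ {-1}. (-3, -1): f_x = 3 ≠ 0.
  x = -2: f_y(-2, y) = -6*y**2 - 10*y - 4; vanishes at y ∈ {-1}. (-2, -1): f_x = 0, f = 0 — SINGULAR.
  x = -1: f_y(-1, y) = -6*y**2 - 10*y - 4; vanishes at y ∈ {-1}. (-1, -1): f_x = 3 ≠ 0.
  x = 0: f_y(0, y) = -6*y**2 - 10*y - 4; vanishes at y ∈ {-1}. (0, -1): f_x = 12 ≠ 0.
  x = 1: f_y(1, y) = -6*y**2 - 10*y - 4; vanishes at y ∈ {-1}. (1, -1): f_x = 27 ≠ 0.
  x = 2: f_y(2, y) = -6*y**2 - 10*y - 4; vanishes at y ∈ {-1}. (2, -1): f_x = 48 ≠ 0.
  x = 3: f_y(3, y) = -6*y**2 - 10*y - 4; vanishes at y ∈ {-1}. (3, -1): f_x = 75 ≠ 0.
  x = 4: f_y(4, y) = -6*y**2 - 10*y - 4; vanishes at y ∈ {-1}. (4, -1): f_x = 108 ≠ 0.
Only singular point on the grid: (-2, -1).
Classify: substitute x = -2 + u, y = -1 + v and expand: f = u**3 - 2*v**3 + v**2.
No constant or linear terms (consistent with a singular point). Quadratic part: v**2. Cubic part: u**3 - 2*v**3.
The quadratic part v**2 is a perfect square, so there is a single (double) tangent line v = 0, i.e. y = -1. Restricting the cubic part to that line (v = 0) leaves u**3 ≠ 0, so f is not divisible by v and the branch is v² ≈ -u**3 to lowest order — this is a cusp.
Classification: cusp.


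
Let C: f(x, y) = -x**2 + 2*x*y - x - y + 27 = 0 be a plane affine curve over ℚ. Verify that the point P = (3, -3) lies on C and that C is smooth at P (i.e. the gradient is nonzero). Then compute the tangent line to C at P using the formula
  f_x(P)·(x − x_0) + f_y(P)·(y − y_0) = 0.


Tangent line at P: -13*x + 5*y + 54 = 0.

Step 1: f(3, -3) = 0, so P lies on C.
Step 2: partial derivatives
  f_x(x, y) = -2*x + 2*y - 1, f_y(x, y) = 2*x - 1.
  f_x(P) = -13, f_y(P) = 5 (gradient nonzero, so P is smooth).
Step 3: tangent line at P: -13·(x − 3) + 5·(y − -3) = 0.
Expanding: -13*x + 5*y + 54 = 0.


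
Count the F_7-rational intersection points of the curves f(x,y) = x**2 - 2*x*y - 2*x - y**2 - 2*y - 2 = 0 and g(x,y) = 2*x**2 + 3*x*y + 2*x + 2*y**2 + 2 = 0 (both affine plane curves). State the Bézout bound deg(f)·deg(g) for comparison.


Common zeros: {(2, 4), (6, 6)}; count = 2; Bézout bound = 4.

deg(f) = 2, deg(g) = 2, so Bézout bound = 4.
Scan x ∈ F_7. For each x, list the y ∈ F_7 with f(x, y) ≡ 0 and those with g(x, y) ≡ 0 (mod 7); the common zeros in that column are the intersection.
  x = 0: f ≡ 0 at y ∈ ∅; g ≡ 0 at y ∈ ∅; common: ∅.
  x = 1: f ≡ 0 at y ∈ {4, 6}; g ≡ 0 at y ∈ ∅; common: ∅.
  x = 2: f ≡ 0 at y ∈ {4}; g ≡ 0 at y ∈ {0, 4}; common: {4}.
  x = 3: f ≡ 0 at y ∈ ∅; g ≡ 0 at y ∈ ∅; common: ∅.
  x = 4: f ≡ 0 at y ∈ ∅; g ≡ 0 at y ∈ {0, 1}; common: ∅.
  x = 5: f ≡ 0 at y ∈ {1}; g ≡ 0 at y ∈ {4, 6}; common: ∅.
  x = 6: f ≡ 0 at y ∈ {1, 6}; g ≡ 0 at y ∈ {6}; common: {6}.
Collecting: common zeros = {(2, 4), (6, 6)}, so the count is 2.
Comparison with the Bézout bound: 2 ≤ 4 = deg(f)·deg(g), as expected for curves with no common component (the affine F_7-count falls short of the bound because intersections may lie at infinity, over extension fields, or carry multiplicity).


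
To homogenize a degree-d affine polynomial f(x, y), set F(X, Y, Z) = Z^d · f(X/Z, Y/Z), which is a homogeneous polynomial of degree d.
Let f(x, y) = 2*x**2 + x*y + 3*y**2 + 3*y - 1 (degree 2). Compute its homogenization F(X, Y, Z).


F(X, Y, Z) = 2*X**2 + X*Y + 3*Y**2 + 3*Y*Z - Z**2

deg(f) = 2.
Substitute x = X/Z, y = Y/Z into f, then multiply by Z^2.
  monomial 2·x^2·y^0 ↦ 2·X^2·Y^0·Z^0.
  monomial 1·x^1·y^1 ↦ 1·X^1·Y^1·Z^0.
  monomial 3·x^0·y^2 ↦ 3·X^0·Y^2·Z^0.
  monomial 3·x^0·y^1 ↦ 3·X^0·Y^1·Z^1.
  monomial -1·x^0·y^0 ↦ -1·X^0·Y^0·Z^2.
Collecting: F(X, Y, Z) = 2*X**2 + X*Y + 3*Y**2 + 3*Y*Z - Z**2.


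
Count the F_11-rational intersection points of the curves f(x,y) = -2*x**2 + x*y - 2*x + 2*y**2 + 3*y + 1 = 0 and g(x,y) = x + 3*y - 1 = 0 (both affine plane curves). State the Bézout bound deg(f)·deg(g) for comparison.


Common zeros: {(4, 10), (9, 1)}; count = 2; Bézout bound = 2.

deg(f) = 2, deg(g) = 1, so Bézout bound = 2.
Scan x ∈ F_11. For each x, list the y ∈ F_11 with f(x, y) ≡ 0 and those with g(x, y) ≡ 0 (mod 11); the common zeros in that column are the intersection.
  x = 0: f ≡ 0 at y ∈ {5, 10}; g ≡ 0 at y ∈ {4}; common: ∅.
  x = 1: f ≡ 0 at y ∈ ∅; g ≡ 0 at y ∈ {0}; common: ∅.
  x = 2: f ≡ 0 at y ∈ {0, 3}; g ≡ 0 at y ∈ {7}; common: ∅.
  x = 3: f ≡ 0 at y ∈ {4}; g ≡ 0 at y ∈ {3}; common: ∅.
  x = 4: f ≡ 0 at y ∈ {3, 10}; g ≡ 0 at y ∈ {10}; common: {10}.
  x = 5: f ≡ 0 at y ∈ ∅; g ≡ 0 at y ∈ {6}; common: ∅.
  x = 6: f ≡ 0 at y ∈ ∅; g ≡ 0 at y ∈ {2}; common: ∅.
  x = 7: f ≡ 0 at y ∈ {1, 5}; g ≡ 0 at y ∈ {9}; common: ∅.
  x = 8: f ≡ 0 at y ∈ {0}; g ≡ 0 at y ∈ {5}; common: ∅.
  x = 9: f ≡ 0 at y ∈ {1, 4}; g ≡ 0 at y ∈ {1}; common: {1}.
  x = 10: f ≡ 0 at y ∈ ∅; g ≡ 0 at y ∈ {8}; common: ∅.
Collecting: common zeros = {(4, 10), (9, 1)}, so the count is 2.
Comparison with the Bézout bound: 2 ≤ 2 = deg(f)·deg(g), as expected for curves with no common component (the bound is attained).


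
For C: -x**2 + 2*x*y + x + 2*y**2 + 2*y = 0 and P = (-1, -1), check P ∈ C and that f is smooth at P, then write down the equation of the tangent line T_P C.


Tangent line at P: x - 4*y - 3 = 0.

Step 1: f(-1, -1) = 0, so P lies on C.
Step 2: partial derivatives
  f_x(x, y) = -2*x + 2*y + 1, f_y(x, y) = 2*x + 4*y + 2.
  f_x(P) = 1, f_y(P) = -4 (gradient nonzero, so P is smooth).
Step 3: tangent line at P: 1·(x − -1) + -4·(y − -1) = 0.
Expanding: x - 4*y - 3 = 0.


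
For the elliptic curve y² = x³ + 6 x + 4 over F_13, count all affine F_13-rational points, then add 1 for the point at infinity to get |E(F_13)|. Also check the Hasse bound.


Affine points = {(0, 2), (0, 11), (3, 6), (3, 7), (4, 1), (4, 12), (5, 4), (5, 9), (6, 3), (6, 10), (7, 5), (7, 8), (11, 6), (11, 7), (12, 6), (12, 7)}; affine count = 16; |E(F_13)| = 17.

Discriminant check: Δ ∝ 4a³ + 27b² = 4·6³ + 27·4² = 4·216 + 27·16 ≡ 9 (mod 13). Nonzero ⇒ E is nonsingular.
For each x ∈ F_13, compute rhs = x³ + 6·x + 4 mod 13, then count y ∈ F_13 with y² ≡ rhs.
  x = 0: rhs = 4, matching y values: 2, 11 (2 points).
  x = 1: rhs = 11, matching y values: none (0 points).
  x = 2: rhs = 11, matching y values: none (0 points).
  x = 3: rhs = 10, matching y values: 6, 7 (2 points).
  x = 4: rhs = 1, matching y values: 1, 12 (2 points).
  x = 5: rhs = 3, matching y values: 4, 9 (2 points).
  x = 6: rhs = 9, matching y values: 3, 10 (2 points).
  x = 7: rhs = 12, matching y values: 5, 8 (2 points).
  x = 8: rhs = 5, matching y values: none (0 points).
  x = 9: rhs = 7, matching y values: none (0 points).
  x = 10: rhs = 11, matching y values: none (0 points).
  x = 11: rhs = 10, matching y values: 6, 7 (2 points).
  x = 12: rhs = 10, matching y values: 6, 7 (2 points).
Total affine count: 16.
Full point count |E(F_13)| = 16 + 1 = 17.
Hasse bound: |17 − (13+1)| = |3| = 3 ≤ 2√13 ≈ 7.2111 ✓.


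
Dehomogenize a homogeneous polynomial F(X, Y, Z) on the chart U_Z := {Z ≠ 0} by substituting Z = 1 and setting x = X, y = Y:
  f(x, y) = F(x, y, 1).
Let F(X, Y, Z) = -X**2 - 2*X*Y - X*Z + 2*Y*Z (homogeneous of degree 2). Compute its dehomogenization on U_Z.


f(x, y) = -x**2 - 2*x*y - x + 2*y

On U_Z we set Z = 1. Each monomial c·X^i·Y^j·Z^k in F becomes c·x^i·y^j·1^k = c·x^i·y^j.
Substituting Z = 1: F(X, Y, 1) = -x**2 - 2*x*y - x + 2*y.
Note: deg(f) ≤ deg(F) = 2; strict inequality happens when F is divisible by Z (lost terms).


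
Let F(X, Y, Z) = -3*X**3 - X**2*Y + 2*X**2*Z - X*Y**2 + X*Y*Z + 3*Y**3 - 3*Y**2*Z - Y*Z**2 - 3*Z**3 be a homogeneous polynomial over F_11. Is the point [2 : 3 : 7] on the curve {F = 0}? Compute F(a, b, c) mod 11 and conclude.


F(2,3,7) ≡ 3 (mod 11); P is NOT on the curve.

Evaluate F(2, 3, 7) term-by-term (mod 11).
  -3*X**3 ↦ -3·8·1·1 = -24
  -X**2*Y ↦ -1·4·3·1 = -12
  2*X**2*Z ↦ 2·4·1·7 = 56
  -X*Y**2 ↦ -1·2·9·1 = -18
  X*Y*Z ↦ 1·2·3·7 = 42
  3*Y**3 ↦ 3·1·27·1 = 81
  -3*Y**2*Z ↦ -3·1·9·7 = -189
  -Y*Z**2 ↦ -1·1·3·49 = -147
  -3*Z**3 ↦ -3·1·1·343 = -1029
Sum: F(2, 3, 7) = (-24) + (-12) + (56) + (-18) + (42) + (81) + (-189) + (-147) + (-1029) = -1240.
Reducing mod 11: -1240 ≡ 3 (mod 11).
Since F(a, b, c) ≡ 3 ≠ 0 (mod 11), P does NOT lie on the curve.


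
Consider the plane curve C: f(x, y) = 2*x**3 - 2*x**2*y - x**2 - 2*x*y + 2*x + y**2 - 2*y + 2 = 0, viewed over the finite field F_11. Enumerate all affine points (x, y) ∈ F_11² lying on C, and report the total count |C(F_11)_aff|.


Affine F_11-points: {(1, 1), (1, 5), (2, 4), (2, 10), (4, 10), (5, 1), (5, 6), (6, 2), (6, 7), (7, 2), (9, 0), (9, 6), (10, 3), (10, 10)}; count = 14.

For each of the 121 pairs (x, y) ∈ F_11², evaluate f(x, y) mod 11. Record the zeros.
  x = 0: [0↦2, 1↦1, 2↦2, 3↦5, 4↦10, 5↦6, 6↦4, 7↦4, 8↦6, 9↦10, 10↦5]  zeros at y ∈ ∅
  x = 1: [0↦5, 1↦0, 2↦8, 3↦7, 4↦8, 5↦0, 6↦5, 7↦1, 8↦10, 9↦10, 10↦1]  zeros at y ∈ {1, 5}
  x = 2: [0↦7, 1↦5, 2↦5, 3↦7, 4↦0, 5↦6, 6↦3, 7↦2, 8↦3, 9↦6, 10↦0]  zeros at y ∈ {4, 10}
  x = 3: [0↦9, 1↦6, 2↦5, 3↦6, 4↦9, 5↦3, 6↦10, 7↦8, 8↦8, 9↦10, 10↦3]  zeros at y ∈ ∅
  x = 4: [0↦1, 1↦4, 2↦9, 3↦5, 4↦3, 5↦3, 6↦5, 7↦9, 8↦4, 9↦1, 10↦0]  zeros at y ∈ {10}
  x = 5: [0↦6, 1↦0, 2↦7, 3↦5, 4↦5, 5↦7, 6↦0, 7↦6, 8↦3, 9↦2, 10↦3]  zeros at y ∈ {1, 6}
  x = 6: [0↦3, 1↦6, 2↦0, 3↦7, 4↦5, 5↦5, 6↦7, 7↦0, 8↦6, 9↦3, 10↦2]  zeros at y ∈ {2, 7}
  x = 7: [0↦4, 1↦1, 2↦0, 3↦1, 4↦4, 5↦9, 6↦5, 7↦3, 8↦3, 9↦5, 10↦9]  zeros at y ∈ {2}
  x = 8: [0↦10, 1↦8, 2↦8, 3↦10, 4↦3, 5↦9, 6↦6, 7↦5, 8↦6, 9↦9, 10↦3]  zeros at y ∈ ∅
  x = 9: [0↦0, 1↦6, 2↦3, 3↦2, 4↦3, 5↦6, 6↦0, 7↦7, 8↦5, 9↦5, 10↦7]  zeros at y ∈ {0, 6}
  x = 10: [0↦8, 1↦7, 2↦8, 3↦0, 4↦5, 5↦1, 6↦10, 7↦10, 8↦1, 9↦5, 10↦0]  zeros at y ∈ {3, 10}
Collecting zeros: affine points = {(1, 1), (1, 5), (2, 4), (2, 10), (4, 10), (5, 1), (5, 6), (6, 2), (6, 7), (7, 2), (9, 0), (9, 6), (10, 3), (10, 10)}.
Total count |C(F_11)_aff| = 14.


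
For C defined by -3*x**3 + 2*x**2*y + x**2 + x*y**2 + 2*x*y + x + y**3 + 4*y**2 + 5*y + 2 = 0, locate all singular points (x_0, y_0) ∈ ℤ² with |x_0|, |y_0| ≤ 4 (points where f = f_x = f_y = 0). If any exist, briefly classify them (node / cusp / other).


Singular points: {(0, -1)}; classification: node.

Compute partial derivatives:
  f_x = -9*x**2 + 4*x*y + 2*x + y**2 + 2*y + 1.
  f_y = 2*x**2 + 2*x*y + 2*x + 3*y**2 + 8*y + 5.
Scan x_0 ∈ {−4, ..., 4}. For each x_0, f_y(x_0, y) is a polynomial in y; find its integer roots y ∈ {−4, ..., 4}, then test f_x and f at those candidates.
  x = -4: f_y(-4, y) = 3*y**2 + 29; no integer root y with |y| ≤ 4.
  x = -3: f_y(-3, y) = 3*y**2 + 2*y + 17; no integer root y with |y| ≤ 4.
  x = -2: f_y(-2, y) = 3*y**2 + 4*y + 9; no integer root y with |y| ≤ 4.
  x = -1: f_y(-1, y) = 3*y**2 + 6*y + 5; no integer root y with |y| ≤ 4.
  x = 0: f_y(0, y) = 3*y**2 + 8*y + 5; vanishes at y ∈ {-1}. (0, -1): f_x = 0, f = 0 — SINGULAR.
  x = 1: f_y(1, y) = 3*y**2 + 10*y + 9; no integer root y with |y| ≤ 4.
  x = 2: f_y(2, y) = 3*y**2 + 12*y + 17; no integer root y with |y| ≤ 4.
  x = 3: f_y(3, y) = 3*y**2 + 14*y + 29; no integer root y with |y| ≤ 4.
  x = 4: f_y(4, y) = 3*y**2 + 16*y + 45; no integer root y with |y| ≤ 4.
Only singular point on the grid: (0, -1).
Classify: substitute x = 0 + u, y = -1 + v and expand: f = -3*u**3 + 2*u**2*v - u**2 + u*v**2 + v**3 + v**2.
No constant or linear terms (consistent with a singular point). Quadratic part: -u**2 + v**2. Cubic part: -3*u**3 + 2*u**2*v + u*v**2 + v**3.
The quadratic part v**2 - u**2 = (v − u)(v + u) splits into two distinct linear factors, so there are two distinct tangent lines y − -1 = ±(x − 0) — this is a node (ordinary double point).
Classification: node.


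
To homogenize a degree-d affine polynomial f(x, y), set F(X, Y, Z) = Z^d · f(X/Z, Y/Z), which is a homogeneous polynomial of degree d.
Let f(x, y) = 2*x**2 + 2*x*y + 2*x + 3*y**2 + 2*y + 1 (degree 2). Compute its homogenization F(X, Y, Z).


F(X, Y, Z) = 2*X**2 + 2*X*Y + 2*X*Z + 3*Y**2 + 2*Y*Z + Z**2

deg(f) = 2.
Substitute x = X/Z, y = Y/Z into f, then multiply by Z^2.
  monomial 2·x^2·y^0 ↦ 2·X^2·Y^0·Z^0.
  monomial 2·x^1·y^1 ↦ 2·X^1·Y^1·Z^0.
  monomial 2·x^1·y^0 ↦ 2·X^1·Y^0·Z^1.
  monomial 3·x^0·y^2 ↦ 3·X^0·Y^2·Z^0.
  monomial 2·x^0·y^1 ↦ 2·X^0·Y^1·Z^1.
  monomial 1·x^0·y^0 ↦ 1·X^0·Y^0·Z^2.
Collecting: F(X, Y, Z) = 2*X**2 + 2*X*Y + 2*X*Z + 3*Y**2 + 2*Y*Z + Z**2.


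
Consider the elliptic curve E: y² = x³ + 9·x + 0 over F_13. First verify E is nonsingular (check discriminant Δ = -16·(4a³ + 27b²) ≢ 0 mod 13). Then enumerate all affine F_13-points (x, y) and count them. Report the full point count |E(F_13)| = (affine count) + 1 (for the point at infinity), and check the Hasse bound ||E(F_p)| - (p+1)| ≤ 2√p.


Affine points = {(0, 0), (1, 6), (1, 7), (2, 0), (4, 3), (4, 10), (5, 1), (5, 12), (6, 6), (6, 7), (7, 4), (7, 9), (8, 5), (8, 8), (9, 2), (9, 11), (11, 0), (12, 4), (12, 9)}; affine count = 19; |E(F_13)| = 20.

Discriminant check: Δ ∝ 4a³ + 27b² = 4·9³ + 27·0² = 4·729 + 27·0 ≡ 4 (mod 13). Nonzero ⇒ E is nonsingular.
For each x ∈ F_13, compute rhs = x³ + 9·x + 0 mod 13, then count y ∈ F_13 with y² ≡ rhs.
  x = 0: rhs = 0, matching y values: 0 (1 points).
  x = 1: rhs = 10, matching y values: 6, 7 (2 points).
  x = 2: rhs = 0, matching y values: 0 (1 points).
  x = 3: rhs = 2, matching y values: none (0 points).
  x = 4: rhs = 9, matching y values: 3, 10 (2 points).
  x = 5: rhs = 1, matching y values: 1, 12 (2 points).
  x = 6: rhs = 10, matching y values: 6, 7 (2 points).
  x = 7: rhs = 3, matching y values: 4, 9 (2 points).
  x = 8: rhs = 12, matching y values: 5, 8 (2 points).
  x = 9: rhs = 4, matching y values: 2, 11 (2 points).
  x = 10: rhs = 11, matching y values: none (0 points).
  x = 11: rhs = 0, matching y values: 0 (1 points).
  x = 12: rhs = 3, matching y values: 4, 9 (2 points).
Total affine count: 19.
Full point count |E(F_13)| = 19 + 1 = 20.
Hasse bound: |20 − (13+1)| = |6| = 6 ≤ 2√13 ≈ 7.2111 ✓.


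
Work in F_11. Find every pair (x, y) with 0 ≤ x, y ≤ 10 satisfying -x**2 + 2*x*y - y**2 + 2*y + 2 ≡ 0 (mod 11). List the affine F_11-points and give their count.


Affine F_11-points: {(0, 6), (0, 7), (1, 6), (1, 9), (3, 1), (3, 7), (4, 5), (6, 5), (6, 9), (10, 1), (10, 10)}; count = 11.

For each of the 121 pairs (x, y) ∈ F_11², evaluate f(x, y) mod 11. Record the zeros.
  x = 0: [0↦2, 1↦3, 2↦2, 3↦10, 4↦5, 5↦9, 6↦0, 7↦0, 8↦9, 9↦5, 10↦10]  zeros at y ∈ {6, 7}
  x = 1: [0↦1, 1↦4, 2↦5, 3↦4, 4↦1, 5↦7, 6↦0, 7↦2, 8↦2, 9↦0, 10↦7]  zeros at y ∈ {6, 9}
  x = 2: [0↦9, 1↦3, 2↦6, 3↦7, 4↦6, 5↦3, 6↦9, 7↦2, 8↦4, 9↦4, 10↦2]  zeros at y ∈ ∅
  x = 3: [0↦4, 1↦0, 2↦5, 3↦8, 4↦9, 5↦8, 6↦5, 7↦0, 8↦4, 9↦6, 10↦6]  zeros at y ∈ {1, 7}
  x = 4: [0↦8, 1↦6, 2↦2, 3↦7, 4↦10, 5↦0, 6↦10, 7↦7, 8↦2, 9↦6, 10↦8]  zeros at y ∈ {5}
  x = 5: [0↦10, 1↦10, 2↦8, 3↦4, 4↦9, 5↦1, 6↦2, 7↦1, 8↦9, 9↦4, 10↦8]  zeros at y ∈ ∅
  x = 6: [0↦10, 1↦1, 2↦1, 3↦10, 4↦6, 5↦0, 6↦3, 7↦4, 8↦3, 9↦0, 10↦6]  zeros at y ∈ {5, 9}
  x = 7: [0↦8, 1↦1, 2↦3, 3↦3, 4↦1, 5↦8, 6↦2, 7↦5, 8↦6, 9↦5, 10↦2]  zeros at y ∈ ∅
  x = 8: [0↦4, 1↦10, 2↦3, 3↦5, 4↦5, 5↦3, 6↦10, 7↦4, 8↦7, 9↦8, 10↦7]  zeros at y ∈ ∅
  x = 9: [0↦9, 1↦6, 2↦1, 3↦5, 4↦7, 5↦7, 6↦5, 7↦1, 8↦6, 9↦9, 10↦10]  zeros at y ∈ ∅
  x = 10: [0↦1, 1↦0, 2↦8, 3↦3, 4↦7, 5↦9, 6↦9, 7↦7, 8↦3, 9↦8, 10↦0]  zeros at y ∈ {1, 10}
Collecting zeros: affine points = {(0, 6), (0, 7), (1, 6), (1, 9), (3, 1), (3, 7), (4, 5), (6, 5), (6, 9), (10, 1), (10, 10)}.
Total count |C(F_11)_aff| = 11.


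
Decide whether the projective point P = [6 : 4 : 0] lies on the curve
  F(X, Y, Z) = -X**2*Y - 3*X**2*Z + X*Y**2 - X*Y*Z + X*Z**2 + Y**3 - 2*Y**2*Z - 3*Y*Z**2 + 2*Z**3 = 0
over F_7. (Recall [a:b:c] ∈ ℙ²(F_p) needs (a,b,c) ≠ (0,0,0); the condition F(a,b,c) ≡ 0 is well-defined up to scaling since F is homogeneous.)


F(6,4,0) ≡ 2 (mod 7); P is NOT on the curve.

Evaluate F(6, 4, 0) term-by-term (mod 7).
  -X**2*Y ↦ -1·36·4·1 = -144
  -3*X**2*Z ↦ -3·36·1·0 = 0
  X*Y**2 ↦ 1·6·16·1 = 96
  -X*Y*Z ↦ -1·6·4·0 = 0
  X*Z**2 ↦ 1·6·1·0 = 0
  Y**3 ↦ 1·1·64·1 = 64
  -2*Y**2*Z ↦ -2·1·16·0 = 0
  -3*Y*Z**2 ↦ -3·1·4·0 = 0
  2*Z**3 ↦ 2·1·1·0 = 0
Sum: F(6, 4, 0) = (-144) + (0) + (96) + (0) + (0) + (64) + (0) + (0) + (0) = 16.
Reducing mod 7: 16 ≡ 2 (mod 7).
Since F(a, b, c) ≡ 2 ≠ 0 (mod 7), P does NOT lie on the curve.


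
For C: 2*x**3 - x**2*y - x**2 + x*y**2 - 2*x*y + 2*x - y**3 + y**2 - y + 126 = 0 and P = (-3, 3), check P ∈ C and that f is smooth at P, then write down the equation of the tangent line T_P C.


Tangent line at P: 83*x - 43*y + 378 = 0.

Step 1: f(-3, 3) = 0, so P lies on C.
Step 2: partial derivatives
  f_x(x, y) = 6*x**2 - 2*x*y - 2*x + y**2 - 2*y + 2, f_y(x, y) = -x**2 + 2*x*y - 2*x - 3*y**2 + 2*y - 1.
  f_x(P) = 83, f_y(P) = -43 (gradient nonzero, so P is smooth).
Step 3: tangent line at P: 83·(x − -3) + -43·(y − 3) = 0.
Expanding: 83*x - 43*y + 378 = 0.


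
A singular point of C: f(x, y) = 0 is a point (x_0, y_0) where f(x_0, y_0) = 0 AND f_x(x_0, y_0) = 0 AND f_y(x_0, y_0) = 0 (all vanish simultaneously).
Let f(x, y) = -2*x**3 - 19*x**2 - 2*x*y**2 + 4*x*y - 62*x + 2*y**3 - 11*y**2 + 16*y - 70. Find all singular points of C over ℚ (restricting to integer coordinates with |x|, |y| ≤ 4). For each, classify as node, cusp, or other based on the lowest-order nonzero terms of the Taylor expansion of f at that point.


Singular points: {(-3, 1)}; classification: node.

Compute partial derivatives:
  f_x = -6*x**2 - 38*x - 2*y**2 + 4*y - 62.
  f_y = -4*x*y + 4*x + 6*y**2 - 22*y + 16.
Scan x_0 ∈ {−4, ..., 4}. For each x_0, f_y(x_0, y) is a polynomial in y; find its integer roots y ∈ {−4, ..., 4}, then test f_x and f at those candidates.
  x = -4: f_y(-4, y) = 6*y**2 - 6*y; vanishes at y ∈ {0, 1}. (-4, 0): f_x = -6 ≠ 0; (-4, 1): f_x = -4 ≠ 0.
  x = -3: f_y(-3, y) = 6*y**2 - 10*y + 4; vanishes at y ∈ {1}. (-3, 1): f_x = 0, f = 0 — SINGULAR.
  x = -2: f_y(-2, y) = 6*y**2 - 14*y + 8; vanishes at y ∈ {1}. (-2, 1): f_x = -8 ≠ 0.
  x = -1: f_y(-1, y) = 6*y**2 - 18*y + 12; vanishes at y ∈ {1, 2}. (-1, 1): f_x = -28 ≠ 0; (-1, 2): f_x = -30 ≠ 0.
  x = 0: f_y(0, y) = 6*y**2 - 22*y + 16; vanishes at y ∈ {1}. (0, 1): f_x = -60 ≠ 0.
  x = 1: f_y(1, y) = 6*y**2 - 26*y + 20; vanishes at y ∈ {1}. (1, 1): f_x = -104 ≠ 0.
  x = 2: f_y(2, y) = 6*y**2 - 30*y + 24; vanishes at y ∈ {1, 4}. (2, 1): f_x = -160 ≠ 0; (2, 4): f_x = -178 ≠ 0.
  x = 3: f_y(3, y) = 6*y**2 - 34*y + 28; vanishes at y ∈ {1}. (3, 1): f_x = -228 ≠ 0.
  x = 4: f_y(4, y) = 6*y**2 - 38*y + 32; vanishes at y ∈ {1}. (4, 1): f_x = -308 ≠ 0.
Only singular point on the grid: (-3, 1).
Classify: substitute x = -3 + u, y = 1 + v and expand: f = -2*u**3 - u**2 - 2*u*v**2 + 2*v**3 + v**2.
No constant or linear terms (consistent with a singular point). Quadratic part: -u**2 + v**2. Cubic part: -2*u**3 - 2*u*v**2 + 2*v**3.
The quadratic part v**2 - u**2 = (v − u)(v + u) splits into two distinct linear factors, so there are two distinct tangent lines y − 1 = ±(x − -3) — this is a node (ordinary double point).
Classification: node.
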